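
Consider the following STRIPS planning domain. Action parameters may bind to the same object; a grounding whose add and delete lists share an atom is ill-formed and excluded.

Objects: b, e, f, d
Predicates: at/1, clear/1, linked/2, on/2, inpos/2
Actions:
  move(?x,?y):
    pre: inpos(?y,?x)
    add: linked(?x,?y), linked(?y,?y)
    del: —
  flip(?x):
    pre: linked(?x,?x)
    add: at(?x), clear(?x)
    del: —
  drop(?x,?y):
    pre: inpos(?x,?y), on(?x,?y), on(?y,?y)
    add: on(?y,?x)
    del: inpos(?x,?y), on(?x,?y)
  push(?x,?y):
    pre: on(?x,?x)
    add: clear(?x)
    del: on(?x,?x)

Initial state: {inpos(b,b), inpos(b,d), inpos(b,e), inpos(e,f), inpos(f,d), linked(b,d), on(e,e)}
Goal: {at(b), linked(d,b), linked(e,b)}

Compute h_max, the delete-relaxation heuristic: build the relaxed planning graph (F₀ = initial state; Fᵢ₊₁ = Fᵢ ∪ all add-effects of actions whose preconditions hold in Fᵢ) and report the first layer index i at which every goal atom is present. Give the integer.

F0 = init (7 atoms)
F1 = F0 ∪ {clear(e), linked(b,b), linked(d,b), linked(d,f), linked(e,b), linked(e,e), linked(f,e), linked(f,f)}  (15 atoms)
F2 = F1 ∪ {at(b), at(e), at(f), clear(b), clear(f)}  (20 atoms)
goal ⊆ F2  ⇒  h_max = 2

2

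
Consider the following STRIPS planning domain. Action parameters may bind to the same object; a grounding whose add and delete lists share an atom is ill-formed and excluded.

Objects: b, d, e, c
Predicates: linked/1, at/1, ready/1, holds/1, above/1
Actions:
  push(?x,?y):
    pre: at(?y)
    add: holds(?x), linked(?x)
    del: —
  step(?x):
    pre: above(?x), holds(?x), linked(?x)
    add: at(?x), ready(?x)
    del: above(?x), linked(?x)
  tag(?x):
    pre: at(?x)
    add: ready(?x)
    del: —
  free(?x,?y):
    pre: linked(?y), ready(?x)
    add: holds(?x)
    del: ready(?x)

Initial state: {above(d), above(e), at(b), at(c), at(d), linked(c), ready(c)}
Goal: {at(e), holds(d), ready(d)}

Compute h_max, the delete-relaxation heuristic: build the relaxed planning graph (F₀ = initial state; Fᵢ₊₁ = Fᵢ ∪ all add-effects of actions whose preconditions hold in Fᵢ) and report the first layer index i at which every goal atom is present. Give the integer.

2

F0 = init (7 atoms)
F1 = F0 ∪ {holds(b), holds(c), holds(d), holds(e), linked(b), linked(d), linked(e), ready(b), ready(d)}  (16 atoms)
F2 = F1 ∪ {at(e), ready(e)}  (18 atoms)
goal ⊆ F2  ⇒  h_max = 2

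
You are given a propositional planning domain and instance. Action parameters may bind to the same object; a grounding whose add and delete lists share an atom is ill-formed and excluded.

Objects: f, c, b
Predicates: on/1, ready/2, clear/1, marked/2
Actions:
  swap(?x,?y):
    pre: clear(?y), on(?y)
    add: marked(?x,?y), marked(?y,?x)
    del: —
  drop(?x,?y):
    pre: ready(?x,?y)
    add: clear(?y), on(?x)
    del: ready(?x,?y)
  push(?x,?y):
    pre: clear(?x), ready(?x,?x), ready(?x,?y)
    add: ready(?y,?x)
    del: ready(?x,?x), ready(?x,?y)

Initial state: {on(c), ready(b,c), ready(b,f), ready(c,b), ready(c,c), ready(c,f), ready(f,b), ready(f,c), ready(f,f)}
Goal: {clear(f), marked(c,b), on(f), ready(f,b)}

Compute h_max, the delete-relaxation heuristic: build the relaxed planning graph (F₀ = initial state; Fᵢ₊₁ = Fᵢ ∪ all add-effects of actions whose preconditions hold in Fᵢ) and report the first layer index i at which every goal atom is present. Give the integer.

2

F0 = init (9 atoms)
F1 = F0 ∪ {clear(b), clear(c), clear(f), on(b), on(f)}  (14 atoms)
F2 = F1 ∪ {marked(b,b), marked(b,c), marked(b,f), marked(c,b), marked(c,c), marked(c,f), marked(f,b), marked(f,c), marked(f,f)}  (23 atoms)
goal ⊆ F2  ⇒  h_max = 2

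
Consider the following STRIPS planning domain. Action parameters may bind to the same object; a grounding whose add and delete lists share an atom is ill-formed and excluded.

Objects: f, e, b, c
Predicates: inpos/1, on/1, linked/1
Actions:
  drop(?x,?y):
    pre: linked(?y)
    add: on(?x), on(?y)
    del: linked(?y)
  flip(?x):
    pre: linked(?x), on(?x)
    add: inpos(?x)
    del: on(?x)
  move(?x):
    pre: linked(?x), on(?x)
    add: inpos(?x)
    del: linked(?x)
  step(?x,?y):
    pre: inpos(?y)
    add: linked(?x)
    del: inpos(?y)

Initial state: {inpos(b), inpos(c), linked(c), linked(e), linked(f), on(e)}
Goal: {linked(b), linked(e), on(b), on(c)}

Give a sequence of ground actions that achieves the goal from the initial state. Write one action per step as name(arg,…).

1. drop(b,c)  →  {inpos(b), inpos(c), linked(e), linked(f), on(b), on(c), on(e)}
2. step(b,b)  →  {inpos(c), linked(b), linked(e), linked(f), on(b), on(c), on(e)}

drop(b,c); step(b,b)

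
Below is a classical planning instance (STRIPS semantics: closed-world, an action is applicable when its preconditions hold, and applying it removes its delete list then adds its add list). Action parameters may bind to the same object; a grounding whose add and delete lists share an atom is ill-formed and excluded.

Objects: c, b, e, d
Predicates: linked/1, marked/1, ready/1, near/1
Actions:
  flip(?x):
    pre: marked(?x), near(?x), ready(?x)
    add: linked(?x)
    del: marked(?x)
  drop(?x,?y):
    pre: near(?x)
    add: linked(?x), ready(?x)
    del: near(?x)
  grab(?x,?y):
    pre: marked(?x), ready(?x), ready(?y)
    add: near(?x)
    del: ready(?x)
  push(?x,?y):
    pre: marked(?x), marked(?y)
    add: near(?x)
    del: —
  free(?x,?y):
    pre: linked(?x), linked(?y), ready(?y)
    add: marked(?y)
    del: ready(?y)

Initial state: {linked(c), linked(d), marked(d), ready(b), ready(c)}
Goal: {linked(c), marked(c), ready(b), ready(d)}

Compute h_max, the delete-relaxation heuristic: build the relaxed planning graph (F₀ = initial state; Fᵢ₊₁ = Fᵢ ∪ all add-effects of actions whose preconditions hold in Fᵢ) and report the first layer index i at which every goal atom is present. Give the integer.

2

F0 = init (5 atoms)
F1 = F0 ∪ {marked(c), near(d)}  (7 atoms)
F2 = F1 ∪ {near(c), ready(d)}  (9 atoms)
goal ⊆ F2  ⇒  h_max = 2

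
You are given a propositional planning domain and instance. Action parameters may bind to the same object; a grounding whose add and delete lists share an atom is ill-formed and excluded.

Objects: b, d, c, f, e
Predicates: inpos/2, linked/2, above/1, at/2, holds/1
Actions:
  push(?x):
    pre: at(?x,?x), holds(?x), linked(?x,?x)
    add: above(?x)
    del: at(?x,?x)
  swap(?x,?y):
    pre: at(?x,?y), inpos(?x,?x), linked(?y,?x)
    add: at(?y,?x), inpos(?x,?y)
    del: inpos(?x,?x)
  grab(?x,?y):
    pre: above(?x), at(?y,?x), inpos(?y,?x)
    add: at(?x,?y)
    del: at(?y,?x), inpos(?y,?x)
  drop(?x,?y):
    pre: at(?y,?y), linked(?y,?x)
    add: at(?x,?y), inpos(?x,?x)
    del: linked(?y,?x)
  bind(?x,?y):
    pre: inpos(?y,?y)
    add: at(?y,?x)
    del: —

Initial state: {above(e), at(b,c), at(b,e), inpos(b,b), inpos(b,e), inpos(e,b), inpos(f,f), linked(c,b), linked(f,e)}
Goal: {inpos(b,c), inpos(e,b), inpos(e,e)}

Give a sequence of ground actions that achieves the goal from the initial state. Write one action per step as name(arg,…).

swap(b,c); bind(f,f); drop(e,f)

1. swap(b,c)  →  {above(e), at(b,c), at(b,e), at(c,b), inpos(b,c), inpos(b,e), inpos(e,b), inpos(f,f), linked(c,b), linked(f,e)}
2. bind(f,f)  →  {above(e), at(b,c), at(b,e), at(c,b), at(f,f), inpos(b,c), inpos(b,e), inpos(e,b), inpos(f,f), linked(c,b), linked(f,e)}
3. drop(e,f)  →  {above(e), at(b,c), at(b,e), at(c,b), at(e,f), at(f,f), inpos(b,c), inpos(b,e), inpos(e,b), inpos(e,e), inpos(f,f), linked(c,b)}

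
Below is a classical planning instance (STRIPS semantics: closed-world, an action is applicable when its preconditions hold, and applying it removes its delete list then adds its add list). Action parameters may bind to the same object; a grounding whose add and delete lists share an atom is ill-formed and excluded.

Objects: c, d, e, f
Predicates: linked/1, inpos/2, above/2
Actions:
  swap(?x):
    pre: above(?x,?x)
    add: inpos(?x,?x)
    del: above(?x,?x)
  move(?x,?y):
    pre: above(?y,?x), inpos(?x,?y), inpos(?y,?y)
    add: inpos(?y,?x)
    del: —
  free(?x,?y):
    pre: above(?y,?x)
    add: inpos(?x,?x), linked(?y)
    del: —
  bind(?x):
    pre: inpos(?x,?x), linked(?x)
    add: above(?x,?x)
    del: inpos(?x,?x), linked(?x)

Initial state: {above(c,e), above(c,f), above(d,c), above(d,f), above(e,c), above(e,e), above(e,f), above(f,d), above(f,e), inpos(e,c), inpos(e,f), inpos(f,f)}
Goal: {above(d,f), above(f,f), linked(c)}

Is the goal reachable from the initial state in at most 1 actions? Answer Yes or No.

No

1. free(d,f)  →  {above(c,e), above(c,f), above(d,c), above(d,f), above(e,c), above(e,e), above(e,f), above(f,d), above(f,e), inpos(d,d), inpos(e,c), inpos(e,f), inpos(f,f), linked(f)}
2. free(e,c)  →  {above(c,e), above(c,f), above(d,c), above(d,f), above(e,c), above(e,e), above(e,f), above(f,d), above(f,e), inpos(d,d), inpos(e,c), inpos(e,e), inpos(e,f), inpos(f,f), linked(c), linked(f)}
3. bind(f)  →  {above(c,e), above(c,f), above(d,c), above(d,f), above(e,c), above(e,e), above(e,f), above(f,d), above(f,e), above(f,f), inpos(d,d), inpos(e,c), inpos(e,e), inpos(e,f), linked(c)}
optimal plan length = 3; 3 > 1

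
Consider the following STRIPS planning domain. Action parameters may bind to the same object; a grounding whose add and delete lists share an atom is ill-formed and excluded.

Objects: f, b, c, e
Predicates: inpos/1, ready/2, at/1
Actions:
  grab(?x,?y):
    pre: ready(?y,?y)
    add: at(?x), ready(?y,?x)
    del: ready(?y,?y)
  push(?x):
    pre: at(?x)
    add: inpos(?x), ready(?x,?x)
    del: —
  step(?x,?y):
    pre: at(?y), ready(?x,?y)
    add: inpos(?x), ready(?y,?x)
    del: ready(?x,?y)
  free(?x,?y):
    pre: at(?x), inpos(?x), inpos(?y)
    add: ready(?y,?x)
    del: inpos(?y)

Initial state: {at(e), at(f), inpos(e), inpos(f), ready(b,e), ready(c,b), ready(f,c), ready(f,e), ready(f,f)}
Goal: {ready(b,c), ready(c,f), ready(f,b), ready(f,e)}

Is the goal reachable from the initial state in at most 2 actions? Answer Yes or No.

No

1. grab(b,f)  →  {at(b), at(e), at(f), inpos(e), inpos(f), ready(b,e), ready(c,b), ready(f,b), ready(f,c), ready(f,e)}
2. step(c,b)  →  {at(b), at(e), at(f), inpos(c), inpos(e), inpos(f), ready(b,c), ready(b,e), ready(f,b), ready(f,c), ready(f,e)}
3. free(f,c)  →  {at(b), at(e), at(f), inpos(e), inpos(f), ready(b,c), ready(b,e), ready(c,f), ready(f,b), ready(f,c), ready(f,e)}
optimal plan length = 3; 3 > 2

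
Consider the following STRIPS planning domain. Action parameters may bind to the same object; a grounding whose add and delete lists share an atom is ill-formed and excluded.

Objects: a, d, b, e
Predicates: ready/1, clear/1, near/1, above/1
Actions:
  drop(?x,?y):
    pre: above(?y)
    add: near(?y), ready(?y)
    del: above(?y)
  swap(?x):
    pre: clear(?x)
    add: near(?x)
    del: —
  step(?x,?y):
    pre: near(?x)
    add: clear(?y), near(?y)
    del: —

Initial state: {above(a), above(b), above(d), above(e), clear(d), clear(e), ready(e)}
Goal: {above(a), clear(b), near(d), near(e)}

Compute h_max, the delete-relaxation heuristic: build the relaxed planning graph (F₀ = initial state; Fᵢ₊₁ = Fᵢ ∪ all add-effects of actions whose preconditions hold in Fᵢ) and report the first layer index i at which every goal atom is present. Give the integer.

F0 = init (7 atoms)
F1 = F0 ∪ {near(a), near(b), near(d), near(e), ready(a), ready(b), ready(d)}  (14 atoms)
F2 = F1 ∪ {clear(a), clear(b)}  (16 atoms)
goal ⊆ F2  ⇒  h_max = 2

2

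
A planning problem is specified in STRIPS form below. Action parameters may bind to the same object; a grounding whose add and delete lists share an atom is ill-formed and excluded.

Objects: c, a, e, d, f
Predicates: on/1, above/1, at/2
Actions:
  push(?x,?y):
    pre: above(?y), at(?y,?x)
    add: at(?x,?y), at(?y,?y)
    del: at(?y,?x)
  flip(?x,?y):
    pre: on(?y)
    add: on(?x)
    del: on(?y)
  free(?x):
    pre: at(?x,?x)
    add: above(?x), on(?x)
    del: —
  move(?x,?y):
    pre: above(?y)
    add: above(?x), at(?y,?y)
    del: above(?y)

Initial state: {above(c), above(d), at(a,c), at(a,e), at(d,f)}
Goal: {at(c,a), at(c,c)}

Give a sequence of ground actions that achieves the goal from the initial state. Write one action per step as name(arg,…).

1. move(a,c)  →  {above(a), above(d), at(a,c), at(a,e), at(c,c), at(d,f)}
2. push(c,a)  →  {above(a), above(d), at(a,a), at(a,e), at(c,a), at(c,c), at(d,f)}

move(a,c); push(c,a)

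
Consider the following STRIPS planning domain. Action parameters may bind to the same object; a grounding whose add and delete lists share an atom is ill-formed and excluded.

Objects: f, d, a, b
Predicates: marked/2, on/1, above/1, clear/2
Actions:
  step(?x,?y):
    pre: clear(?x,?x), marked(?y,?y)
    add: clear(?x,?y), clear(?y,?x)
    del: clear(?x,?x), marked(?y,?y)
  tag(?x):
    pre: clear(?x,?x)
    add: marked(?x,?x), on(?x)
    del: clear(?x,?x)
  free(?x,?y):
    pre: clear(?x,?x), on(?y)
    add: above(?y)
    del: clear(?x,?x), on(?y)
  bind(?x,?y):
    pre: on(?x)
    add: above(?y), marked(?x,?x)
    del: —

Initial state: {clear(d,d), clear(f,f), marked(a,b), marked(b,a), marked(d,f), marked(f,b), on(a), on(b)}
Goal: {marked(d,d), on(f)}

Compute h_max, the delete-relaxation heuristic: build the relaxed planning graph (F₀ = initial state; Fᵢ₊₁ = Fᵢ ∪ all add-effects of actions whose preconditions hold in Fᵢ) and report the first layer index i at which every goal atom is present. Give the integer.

F0 = init (8 atoms)
F1 = F0 ∪ {above(a), above(b), above(d), above(f), marked(a,a), marked(b,b), marked(d,d), marked(f,f), on(d), on(f)}  (18 atoms)
goal ⊆ F1  ⇒  h_max = 1

1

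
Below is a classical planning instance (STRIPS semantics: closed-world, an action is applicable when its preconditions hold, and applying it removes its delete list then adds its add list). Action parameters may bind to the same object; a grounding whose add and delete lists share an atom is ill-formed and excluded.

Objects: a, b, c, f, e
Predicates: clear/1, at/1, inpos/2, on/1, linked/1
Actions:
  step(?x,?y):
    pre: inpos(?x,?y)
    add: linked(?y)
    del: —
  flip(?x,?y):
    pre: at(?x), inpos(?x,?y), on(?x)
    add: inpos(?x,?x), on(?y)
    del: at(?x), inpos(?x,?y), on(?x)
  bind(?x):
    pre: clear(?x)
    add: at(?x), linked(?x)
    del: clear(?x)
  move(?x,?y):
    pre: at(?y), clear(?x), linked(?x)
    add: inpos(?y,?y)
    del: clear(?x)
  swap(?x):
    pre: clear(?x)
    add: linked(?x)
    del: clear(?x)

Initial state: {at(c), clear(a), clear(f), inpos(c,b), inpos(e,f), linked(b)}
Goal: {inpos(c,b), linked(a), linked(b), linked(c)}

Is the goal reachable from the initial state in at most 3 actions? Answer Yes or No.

1. step(e,f)  →  {at(c), clear(a), clear(f), inpos(c,b), inpos(e,f), linked(b), linked(f)}
2. bind(a)  →  {at(a), at(c), clear(f), inpos(c,b), inpos(e,f), linked(a), linked(b), linked(f)}
3. move(f,c)  →  {at(a), at(c), inpos(c,b), inpos(c,c), inpos(e,f), linked(a), linked(b), linked(f)}
4. step(c,c)  →  {at(a), at(c), inpos(c,b), inpos(c,c), inpos(e,f), linked(a), linked(b), linked(c), linked(f)}
optimal plan length = 4; 4 > 3

No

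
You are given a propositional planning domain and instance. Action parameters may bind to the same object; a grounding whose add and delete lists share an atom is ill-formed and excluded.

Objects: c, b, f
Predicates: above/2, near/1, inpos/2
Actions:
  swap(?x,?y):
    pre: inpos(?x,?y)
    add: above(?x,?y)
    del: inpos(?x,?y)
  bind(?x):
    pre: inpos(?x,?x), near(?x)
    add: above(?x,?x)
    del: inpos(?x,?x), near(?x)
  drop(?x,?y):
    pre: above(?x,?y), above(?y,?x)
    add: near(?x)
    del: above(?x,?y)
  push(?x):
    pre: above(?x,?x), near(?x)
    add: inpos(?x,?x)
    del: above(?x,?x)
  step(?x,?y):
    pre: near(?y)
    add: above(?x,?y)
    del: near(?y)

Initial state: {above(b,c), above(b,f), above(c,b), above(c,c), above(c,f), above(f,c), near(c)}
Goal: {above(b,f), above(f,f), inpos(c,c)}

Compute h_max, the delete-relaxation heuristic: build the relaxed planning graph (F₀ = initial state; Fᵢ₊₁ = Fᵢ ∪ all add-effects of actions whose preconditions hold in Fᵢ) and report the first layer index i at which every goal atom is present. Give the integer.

F0 = init (7 atoms)
F1 = F0 ∪ {inpos(c,c), near(b), near(f)}  (10 atoms)
F2 = F1 ∪ {above(b,b), above(f,b), above(f,f)}  (13 atoms)
goal ⊆ F2  ⇒  h_max = 2

2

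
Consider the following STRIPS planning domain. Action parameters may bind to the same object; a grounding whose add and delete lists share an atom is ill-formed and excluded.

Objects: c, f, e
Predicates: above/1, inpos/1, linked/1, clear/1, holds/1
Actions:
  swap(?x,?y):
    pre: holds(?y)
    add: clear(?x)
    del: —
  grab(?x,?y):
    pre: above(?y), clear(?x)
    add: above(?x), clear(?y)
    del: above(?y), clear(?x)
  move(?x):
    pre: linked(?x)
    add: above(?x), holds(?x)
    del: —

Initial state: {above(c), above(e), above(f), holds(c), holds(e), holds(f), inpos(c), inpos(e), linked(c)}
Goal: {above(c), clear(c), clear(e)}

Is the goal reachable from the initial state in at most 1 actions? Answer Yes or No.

No

1. swap(c,c)  →  {above(c), above(e), above(f), clear(c), holds(c), holds(e), holds(f), inpos(c), inpos(e), linked(c)}
2. swap(e,c)  →  {above(c), above(e), above(f), clear(c), clear(e), holds(c), holds(e), holds(f), inpos(c), inpos(e), linked(c)}
optimal plan length = 2; 2 > 1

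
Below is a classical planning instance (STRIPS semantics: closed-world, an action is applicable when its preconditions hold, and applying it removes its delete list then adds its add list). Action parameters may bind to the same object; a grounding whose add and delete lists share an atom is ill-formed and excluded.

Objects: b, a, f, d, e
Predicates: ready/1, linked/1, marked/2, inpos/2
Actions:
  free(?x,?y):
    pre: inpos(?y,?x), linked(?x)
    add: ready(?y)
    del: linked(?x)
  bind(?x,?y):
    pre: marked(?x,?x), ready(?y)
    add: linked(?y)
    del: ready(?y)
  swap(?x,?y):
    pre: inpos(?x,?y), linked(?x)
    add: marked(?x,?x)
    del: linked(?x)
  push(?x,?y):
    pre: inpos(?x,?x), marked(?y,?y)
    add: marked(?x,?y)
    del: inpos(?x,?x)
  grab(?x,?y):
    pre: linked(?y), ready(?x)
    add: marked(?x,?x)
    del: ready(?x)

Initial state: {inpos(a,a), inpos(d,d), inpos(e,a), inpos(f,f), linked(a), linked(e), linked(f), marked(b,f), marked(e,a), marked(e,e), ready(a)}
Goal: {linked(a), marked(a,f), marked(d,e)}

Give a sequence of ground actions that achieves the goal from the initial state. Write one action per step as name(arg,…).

1. swap(f,f)  →  {inpos(a,a), inpos(d,d), inpos(e,a), inpos(f,f), linked(a), linked(e), marked(b,f), marked(e,a), marked(e,e), marked(f,f), ready(a)}
2. push(a,f)  →  {inpos(d,d), inpos(e,a), inpos(f,f), linked(a), linked(e), marked(a,f), marked(b,f), marked(e,a), marked(e,e), marked(f,f), ready(a)}
3. push(d,e)  →  {inpos(e,a), inpos(f,f), linked(a), linked(e), marked(a,f), marked(b,f), marked(d,e), marked(e,a), marked(e,e), marked(f,f), ready(a)}

swap(f,f); push(a,f); push(d,e)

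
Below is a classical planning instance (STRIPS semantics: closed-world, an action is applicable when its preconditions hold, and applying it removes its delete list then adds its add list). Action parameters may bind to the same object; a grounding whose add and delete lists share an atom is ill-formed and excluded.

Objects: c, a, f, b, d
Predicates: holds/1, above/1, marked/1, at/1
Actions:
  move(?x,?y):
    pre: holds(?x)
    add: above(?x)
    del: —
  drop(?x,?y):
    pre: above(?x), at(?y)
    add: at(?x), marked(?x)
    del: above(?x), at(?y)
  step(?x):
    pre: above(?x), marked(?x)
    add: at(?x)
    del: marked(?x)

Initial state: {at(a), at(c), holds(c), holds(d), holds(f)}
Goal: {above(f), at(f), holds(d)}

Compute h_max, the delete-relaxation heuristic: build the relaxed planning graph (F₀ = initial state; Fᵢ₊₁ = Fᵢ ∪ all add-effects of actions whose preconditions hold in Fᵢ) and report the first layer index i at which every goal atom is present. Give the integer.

2

F0 = init (5 atoms)
F1 = F0 ∪ {above(c), above(d), above(f)}  (8 atoms)
F2 = F1 ∪ {at(d), at(f), marked(c), marked(d), marked(f)}  (13 atoms)
goal ⊆ F2  ⇒  h_max = 2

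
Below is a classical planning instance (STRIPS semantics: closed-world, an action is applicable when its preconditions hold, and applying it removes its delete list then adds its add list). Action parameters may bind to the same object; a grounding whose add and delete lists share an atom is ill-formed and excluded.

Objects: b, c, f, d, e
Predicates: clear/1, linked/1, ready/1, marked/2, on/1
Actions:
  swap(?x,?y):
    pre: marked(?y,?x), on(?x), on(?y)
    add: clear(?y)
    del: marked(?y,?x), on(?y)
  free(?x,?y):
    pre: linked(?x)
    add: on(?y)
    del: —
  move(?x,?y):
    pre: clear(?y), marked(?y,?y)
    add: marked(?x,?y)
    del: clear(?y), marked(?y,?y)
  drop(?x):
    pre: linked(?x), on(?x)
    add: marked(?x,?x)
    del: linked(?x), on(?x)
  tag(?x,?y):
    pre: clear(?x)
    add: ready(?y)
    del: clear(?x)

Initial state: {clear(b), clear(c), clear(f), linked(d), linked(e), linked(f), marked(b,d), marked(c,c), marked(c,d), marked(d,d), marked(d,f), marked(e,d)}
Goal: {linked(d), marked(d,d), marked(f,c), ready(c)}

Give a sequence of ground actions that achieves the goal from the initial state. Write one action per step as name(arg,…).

move(f,c); tag(b,c)

1. move(f,c)  →  {clear(b), clear(f), linked(d), linked(e), linked(f), marked(b,d), marked(c,d), marked(d,d), marked(d,f), marked(e,d), marked(f,c)}
2. tag(b,c)  →  {clear(f), linked(d), linked(e), linked(f), marked(b,d), marked(c,d), marked(d,d), marked(d,f), marked(e,d), marked(f,c), ready(c)}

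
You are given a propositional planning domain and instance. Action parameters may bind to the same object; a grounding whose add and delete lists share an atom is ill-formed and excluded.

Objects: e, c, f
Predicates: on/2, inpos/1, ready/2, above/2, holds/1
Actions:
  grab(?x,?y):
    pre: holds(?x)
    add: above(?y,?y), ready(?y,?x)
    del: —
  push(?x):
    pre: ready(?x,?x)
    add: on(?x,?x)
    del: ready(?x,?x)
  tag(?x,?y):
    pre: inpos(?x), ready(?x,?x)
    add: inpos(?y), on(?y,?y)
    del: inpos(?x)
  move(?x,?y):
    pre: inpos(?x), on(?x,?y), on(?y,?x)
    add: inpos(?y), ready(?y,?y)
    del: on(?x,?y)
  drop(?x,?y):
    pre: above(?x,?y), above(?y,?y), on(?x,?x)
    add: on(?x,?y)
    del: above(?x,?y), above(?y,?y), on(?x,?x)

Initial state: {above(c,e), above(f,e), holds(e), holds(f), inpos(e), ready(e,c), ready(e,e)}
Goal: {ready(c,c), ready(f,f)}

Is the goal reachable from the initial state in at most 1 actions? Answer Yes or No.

1. grab(f,f)  →  {above(c,e), above(f,e), above(f,f), holds(e), holds(f), inpos(e), ready(e,c), ready(e,e), ready(f,f)}
2. tag(e,c)  →  {above(c,e), above(f,e), above(f,f), holds(e), holds(f), inpos(c), on(c,c), ready(e,c), ready(e,e), ready(f,f)}
3. move(c,c)  →  {above(c,e), above(f,e), above(f,f), holds(e), holds(f), inpos(c), ready(c,c), ready(e,c), ready(e,e), ready(f,f)}
optimal plan length = 3; 3 > 1

No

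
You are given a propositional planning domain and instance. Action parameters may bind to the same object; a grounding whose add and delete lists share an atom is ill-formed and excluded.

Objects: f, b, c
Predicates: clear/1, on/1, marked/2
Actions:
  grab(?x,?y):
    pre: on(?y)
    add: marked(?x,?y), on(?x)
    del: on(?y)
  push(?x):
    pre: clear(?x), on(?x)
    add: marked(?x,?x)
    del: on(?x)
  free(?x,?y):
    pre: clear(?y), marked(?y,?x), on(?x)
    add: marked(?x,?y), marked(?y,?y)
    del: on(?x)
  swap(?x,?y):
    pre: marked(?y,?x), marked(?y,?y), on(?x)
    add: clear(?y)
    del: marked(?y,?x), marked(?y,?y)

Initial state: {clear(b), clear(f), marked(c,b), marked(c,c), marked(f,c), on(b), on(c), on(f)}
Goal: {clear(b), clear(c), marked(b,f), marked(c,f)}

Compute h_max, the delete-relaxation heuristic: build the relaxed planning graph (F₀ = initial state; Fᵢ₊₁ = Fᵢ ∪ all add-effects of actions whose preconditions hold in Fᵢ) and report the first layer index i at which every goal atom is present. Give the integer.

1

F0 = init (8 atoms)
F1 = F0 ∪ {clear(c), marked(b,b), marked(b,c), marked(b,f), marked(c,f), marked(f,b), marked(f,f)}  (15 atoms)
goal ⊆ F1  ⇒  h_max = 1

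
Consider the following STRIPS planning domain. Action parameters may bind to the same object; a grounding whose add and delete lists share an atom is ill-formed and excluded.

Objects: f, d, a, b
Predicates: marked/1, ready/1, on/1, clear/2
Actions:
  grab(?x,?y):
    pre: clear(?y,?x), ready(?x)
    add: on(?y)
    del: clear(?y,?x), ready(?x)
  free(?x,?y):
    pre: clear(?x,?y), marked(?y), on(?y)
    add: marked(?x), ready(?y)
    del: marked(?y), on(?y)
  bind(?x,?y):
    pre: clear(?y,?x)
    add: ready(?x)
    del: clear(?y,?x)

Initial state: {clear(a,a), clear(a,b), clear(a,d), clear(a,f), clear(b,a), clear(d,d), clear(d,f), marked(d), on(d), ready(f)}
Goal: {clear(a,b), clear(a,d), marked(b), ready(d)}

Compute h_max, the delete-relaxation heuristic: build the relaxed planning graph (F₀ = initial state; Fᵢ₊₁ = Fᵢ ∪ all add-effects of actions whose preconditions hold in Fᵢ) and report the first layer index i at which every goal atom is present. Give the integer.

2

F0 = init (10 atoms)
F1 = F0 ∪ {marked(a), on(a), ready(a), ready(b), ready(d)}  (15 atoms)
F2 = F1 ∪ {marked(b), on(b)}  (17 atoms)
goal ⊆ F2  ⇒  h_max = 2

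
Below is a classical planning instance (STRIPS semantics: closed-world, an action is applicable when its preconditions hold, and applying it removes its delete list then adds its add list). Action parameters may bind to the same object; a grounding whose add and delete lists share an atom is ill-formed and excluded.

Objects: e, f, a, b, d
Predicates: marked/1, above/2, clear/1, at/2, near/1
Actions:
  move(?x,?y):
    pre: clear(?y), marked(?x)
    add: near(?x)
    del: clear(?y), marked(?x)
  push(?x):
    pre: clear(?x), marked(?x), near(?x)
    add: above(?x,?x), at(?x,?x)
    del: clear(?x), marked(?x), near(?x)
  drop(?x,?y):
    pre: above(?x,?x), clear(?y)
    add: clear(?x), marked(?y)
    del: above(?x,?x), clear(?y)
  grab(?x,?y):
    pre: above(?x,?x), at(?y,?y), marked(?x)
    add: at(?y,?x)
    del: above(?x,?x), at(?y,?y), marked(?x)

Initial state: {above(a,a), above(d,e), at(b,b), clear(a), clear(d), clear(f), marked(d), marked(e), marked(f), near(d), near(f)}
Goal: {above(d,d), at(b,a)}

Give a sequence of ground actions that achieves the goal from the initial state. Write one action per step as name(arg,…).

1. push(f)  →  {above(a,a), above(d,e), above(f,f), at(b,b), at(f,f), clear(a), clear(d), marked(d), marked(e), near(d)}
2. push(d)  →  {above(a,a), above(d,d), above(d,e), above(f,f), at(b,b), at(d,d), at(f,f), clear(a), marked(e)}
3. drop(f,a)  →  {above(a,a), above(d,d), above(d,e), at(b,b), at(d,d), at(f,f), clear(f), marked(a), marked(e)}
4. grab(a,b)  →  {above(d,d), above(d,e), at(b,a), at(d,d), at(f,f), clear(f), marked(e)}

push(f); push(d); drop(f,a); grab(a,b)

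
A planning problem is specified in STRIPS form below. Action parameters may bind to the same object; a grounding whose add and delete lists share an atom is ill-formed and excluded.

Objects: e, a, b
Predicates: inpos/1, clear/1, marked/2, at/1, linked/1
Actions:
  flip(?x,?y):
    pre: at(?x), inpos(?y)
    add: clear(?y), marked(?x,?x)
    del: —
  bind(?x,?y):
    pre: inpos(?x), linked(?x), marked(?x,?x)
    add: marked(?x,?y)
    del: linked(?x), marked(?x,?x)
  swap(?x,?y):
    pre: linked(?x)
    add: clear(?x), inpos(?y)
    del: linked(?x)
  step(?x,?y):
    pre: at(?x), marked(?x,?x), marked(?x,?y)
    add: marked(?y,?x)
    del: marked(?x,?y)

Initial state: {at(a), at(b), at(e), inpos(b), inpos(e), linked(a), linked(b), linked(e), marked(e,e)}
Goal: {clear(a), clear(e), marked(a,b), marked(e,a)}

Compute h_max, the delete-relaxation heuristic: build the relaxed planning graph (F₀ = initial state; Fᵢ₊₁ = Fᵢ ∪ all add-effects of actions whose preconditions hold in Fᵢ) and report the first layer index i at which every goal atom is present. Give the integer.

F0 = init (9 atoms)
F1 = F0 ∪ {clear(a), clear(b), clear(e), inpos(a), marked(a,a), marked(b,b), marked(e,a), marked(e,b)}  (17 atoms)
F2 = F1 ∪ {marked(a,b), marked(a,e), marked(b,a), marked(b,e)}  (21 atoms)
goal ⊆ F2  ⇒  h_max = 2

2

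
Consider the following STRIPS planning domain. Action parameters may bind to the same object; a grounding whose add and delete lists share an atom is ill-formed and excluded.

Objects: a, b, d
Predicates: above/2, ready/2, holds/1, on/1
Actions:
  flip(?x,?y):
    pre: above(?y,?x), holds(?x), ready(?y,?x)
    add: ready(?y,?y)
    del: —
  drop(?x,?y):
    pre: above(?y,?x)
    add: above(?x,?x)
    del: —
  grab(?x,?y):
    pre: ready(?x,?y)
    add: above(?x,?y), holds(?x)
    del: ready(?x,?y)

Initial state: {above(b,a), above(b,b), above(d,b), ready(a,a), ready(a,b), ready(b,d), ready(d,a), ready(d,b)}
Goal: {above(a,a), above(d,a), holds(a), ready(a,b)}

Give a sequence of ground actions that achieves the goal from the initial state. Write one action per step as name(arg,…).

1. grab(a,a)  →  {above(a,a), above(b,a), above(b,b), above(d,b), holds(a), ready(a,b), ready(b,d), ready(d,a), ready(d,b)}
2. grab(d,a)  →  {above(a,a), above(b,a), above(b,b), above(d,a), above(d,b), holds(a), holds(d), ready(a,b), ready(b,d), ready(d,b)}

grab(a,a); grab(d,a)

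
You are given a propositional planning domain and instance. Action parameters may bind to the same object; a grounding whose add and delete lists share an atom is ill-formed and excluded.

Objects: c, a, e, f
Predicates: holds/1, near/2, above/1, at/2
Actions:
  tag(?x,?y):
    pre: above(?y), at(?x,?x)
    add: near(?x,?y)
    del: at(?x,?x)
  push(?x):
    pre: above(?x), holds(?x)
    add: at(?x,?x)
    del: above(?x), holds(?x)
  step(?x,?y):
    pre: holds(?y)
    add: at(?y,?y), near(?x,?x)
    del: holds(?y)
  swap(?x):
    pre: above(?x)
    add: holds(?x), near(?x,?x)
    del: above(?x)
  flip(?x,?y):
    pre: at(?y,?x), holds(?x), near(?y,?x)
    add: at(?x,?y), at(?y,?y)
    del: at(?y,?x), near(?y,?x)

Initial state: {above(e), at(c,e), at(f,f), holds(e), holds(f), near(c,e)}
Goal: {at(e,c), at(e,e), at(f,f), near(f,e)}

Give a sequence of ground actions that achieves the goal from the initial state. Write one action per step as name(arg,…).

1. tag(f,e)  →  {above(e), at(c,e), holds(e), holds(f), near(c,e), near(f,e)}
2. step(c,f)  →  {above(e), at(c,e), at(f,f), holds(e), near(c,c), near(c,e), near(f,e)}
3. flip(e,c)  →  {above(e), at(c,c), at(e,c), at(f,f), holds(e), near(c,c), near(f,e)}
4. push(e)  →  {at(c,c), at(e,c), at(e,e), at(f,f), near(c,c), near(f,e)}

tag(f,e); step(c,f); flip(e,c); push(e)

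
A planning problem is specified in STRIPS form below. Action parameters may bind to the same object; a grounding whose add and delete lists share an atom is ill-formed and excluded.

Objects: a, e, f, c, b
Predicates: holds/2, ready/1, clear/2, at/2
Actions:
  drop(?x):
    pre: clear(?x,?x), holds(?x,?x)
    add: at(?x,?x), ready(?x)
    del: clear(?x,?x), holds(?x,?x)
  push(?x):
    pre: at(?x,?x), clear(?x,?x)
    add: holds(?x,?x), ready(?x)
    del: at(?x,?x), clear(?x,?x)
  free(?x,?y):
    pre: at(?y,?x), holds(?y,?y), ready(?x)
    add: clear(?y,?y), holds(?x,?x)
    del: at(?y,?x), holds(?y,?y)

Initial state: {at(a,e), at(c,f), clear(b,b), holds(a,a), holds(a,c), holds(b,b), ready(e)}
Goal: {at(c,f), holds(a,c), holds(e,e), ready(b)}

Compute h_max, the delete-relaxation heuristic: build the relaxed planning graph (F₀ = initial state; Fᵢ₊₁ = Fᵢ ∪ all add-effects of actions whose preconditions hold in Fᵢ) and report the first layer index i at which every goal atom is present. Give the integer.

1

F0 = init (7 atoms)
F1 = F0 ∪ {at(b,b), clear(a,a), holds(e,e), ready(b)}  (11 atoms)
goal ⊆ F1  ⇒  h_max = 1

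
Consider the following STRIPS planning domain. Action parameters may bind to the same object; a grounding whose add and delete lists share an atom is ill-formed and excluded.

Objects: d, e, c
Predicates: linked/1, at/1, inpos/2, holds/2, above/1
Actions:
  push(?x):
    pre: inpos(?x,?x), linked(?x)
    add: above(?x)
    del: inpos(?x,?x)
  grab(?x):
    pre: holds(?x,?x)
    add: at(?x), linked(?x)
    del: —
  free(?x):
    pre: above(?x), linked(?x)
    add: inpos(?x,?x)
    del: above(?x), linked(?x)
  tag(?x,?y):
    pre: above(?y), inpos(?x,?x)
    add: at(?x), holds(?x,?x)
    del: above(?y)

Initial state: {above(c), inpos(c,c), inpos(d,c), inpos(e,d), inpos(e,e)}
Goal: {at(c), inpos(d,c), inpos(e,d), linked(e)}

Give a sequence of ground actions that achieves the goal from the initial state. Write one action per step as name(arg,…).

1. tag(e,c)  →  {at(e), holds(e,e), inpos(c,c), inpos(d,c), inpos(e,d), inpos(e,e)}
2. grab(e)  →  {at(e), holds(e,e), inpos(c,c), inpos(d,c), inpos(e,d), inpos(e,e), linked(e)}
3. push(e)  →  {above(e), at(e), holds(e,e), inpos(c,c), inpos(d,c), inpos(e,d), linked(e)}
4. tag(c,e)  →  {at(c), at(e), holds(c,c), holds(e,e), inpos(c,c), inpos(d,c), inpos(e,d), linked(e)}

tag(e,c); grab(e); push(e); tag(c,e)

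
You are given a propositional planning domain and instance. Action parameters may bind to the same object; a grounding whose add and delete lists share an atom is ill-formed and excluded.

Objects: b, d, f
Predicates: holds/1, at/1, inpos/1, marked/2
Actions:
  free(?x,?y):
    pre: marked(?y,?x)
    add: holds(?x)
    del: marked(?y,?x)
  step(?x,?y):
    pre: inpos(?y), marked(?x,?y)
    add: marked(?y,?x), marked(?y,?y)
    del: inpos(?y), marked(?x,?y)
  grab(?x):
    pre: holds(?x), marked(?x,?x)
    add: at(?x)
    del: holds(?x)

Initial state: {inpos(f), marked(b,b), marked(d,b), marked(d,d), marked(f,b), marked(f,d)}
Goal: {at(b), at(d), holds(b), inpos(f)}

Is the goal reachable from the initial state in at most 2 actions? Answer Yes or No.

No

1. free(b,d)  →  {holds(b), inpos(f), marked(b,b), marked(d,d), marked(f,b), marked(f,d)}
2. free(d,f)  →  {holds(b), holds(d), inpos(f), marked(b,b), marked(d,d), marked(f,b)}
3. grab(b)  →  {at(b), holds(d), inpos(f), marked(b,b), marked(d,d), marked(f,b)}
4. free(b,b)  →  {at(b), holds(b), holds(d), inpos(f), marked(d,d), marked(f,b)}
5. grab(d)  →  {at(b), at(d), holds(b), inpos(f), marked(d,d), marked(f,b)}
optimal plan length = 5; 5 > 2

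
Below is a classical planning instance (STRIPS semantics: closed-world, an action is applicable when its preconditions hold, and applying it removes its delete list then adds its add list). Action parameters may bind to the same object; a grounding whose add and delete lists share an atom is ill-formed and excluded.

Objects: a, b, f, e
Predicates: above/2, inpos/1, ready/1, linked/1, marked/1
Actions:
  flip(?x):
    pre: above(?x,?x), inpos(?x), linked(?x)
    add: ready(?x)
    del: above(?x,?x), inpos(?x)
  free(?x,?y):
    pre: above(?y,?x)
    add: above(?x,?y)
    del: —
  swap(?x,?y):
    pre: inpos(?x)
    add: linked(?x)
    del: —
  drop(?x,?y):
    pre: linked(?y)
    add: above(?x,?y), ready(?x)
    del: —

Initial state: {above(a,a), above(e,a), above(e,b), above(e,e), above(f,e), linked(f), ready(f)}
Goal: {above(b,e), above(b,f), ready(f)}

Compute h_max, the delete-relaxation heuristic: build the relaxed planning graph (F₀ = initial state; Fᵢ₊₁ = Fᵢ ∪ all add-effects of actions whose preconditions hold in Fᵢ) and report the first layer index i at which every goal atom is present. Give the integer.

1

F0 = init (7 atoms)
F1 = F0 ∪ {above(a,e), above(a,f), above(b,e), above(b,f), above(e,f), above(f,f), ready(a), ready(b), ready(e)}  (16 atoms)
goal ⊆ F1  ⇒  h_max = 1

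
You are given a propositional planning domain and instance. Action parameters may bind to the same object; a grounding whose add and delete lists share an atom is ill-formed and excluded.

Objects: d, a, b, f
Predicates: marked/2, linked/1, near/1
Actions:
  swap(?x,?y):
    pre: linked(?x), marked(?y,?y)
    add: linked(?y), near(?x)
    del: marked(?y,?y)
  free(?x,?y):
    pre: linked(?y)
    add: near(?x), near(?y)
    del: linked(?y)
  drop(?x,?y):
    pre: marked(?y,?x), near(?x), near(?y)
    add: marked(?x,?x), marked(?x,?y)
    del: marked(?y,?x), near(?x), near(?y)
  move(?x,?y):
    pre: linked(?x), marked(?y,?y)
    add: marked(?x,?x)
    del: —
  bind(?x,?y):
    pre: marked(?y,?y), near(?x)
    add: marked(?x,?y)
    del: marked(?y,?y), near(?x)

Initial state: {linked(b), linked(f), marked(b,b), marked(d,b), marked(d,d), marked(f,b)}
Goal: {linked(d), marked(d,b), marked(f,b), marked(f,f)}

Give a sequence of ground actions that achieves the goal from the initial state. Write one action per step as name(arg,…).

1. swap(b,d)  →  {linked(b), linked(d), linked(f), marked(b,b), marked(d,b), marked(f,b), near(b)}
2. move(f,b)  →  {linked(b), linked(d), linked(f), marked(b,b), marked(d,b), marked(f,b), marked(f,f), near(b)}

swap(b,d); move(f,b)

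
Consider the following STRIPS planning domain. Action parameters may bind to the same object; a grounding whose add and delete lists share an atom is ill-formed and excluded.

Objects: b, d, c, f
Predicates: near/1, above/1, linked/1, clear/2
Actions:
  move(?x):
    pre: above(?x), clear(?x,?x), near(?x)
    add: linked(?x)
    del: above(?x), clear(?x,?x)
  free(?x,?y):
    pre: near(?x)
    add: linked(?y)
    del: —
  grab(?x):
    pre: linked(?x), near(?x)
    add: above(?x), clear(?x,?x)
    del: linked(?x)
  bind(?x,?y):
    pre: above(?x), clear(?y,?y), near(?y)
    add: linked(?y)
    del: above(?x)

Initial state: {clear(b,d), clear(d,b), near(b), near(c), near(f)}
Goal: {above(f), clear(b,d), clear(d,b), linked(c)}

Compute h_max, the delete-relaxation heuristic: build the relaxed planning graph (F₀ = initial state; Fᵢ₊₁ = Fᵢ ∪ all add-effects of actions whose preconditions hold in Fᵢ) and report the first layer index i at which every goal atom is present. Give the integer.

2

F0 = init (5 atoms)
F1 = F0 ∪ {linked(b), linked(c), linked(d), linked(f)}  (9 atoms)
F2 = F1 ∪ {above(b), above(c), above(f), clear(b,b), clear(c,c), clear(f,f)}  (15 atoms)
goal ⊆ F2  ⇒  h_max = 2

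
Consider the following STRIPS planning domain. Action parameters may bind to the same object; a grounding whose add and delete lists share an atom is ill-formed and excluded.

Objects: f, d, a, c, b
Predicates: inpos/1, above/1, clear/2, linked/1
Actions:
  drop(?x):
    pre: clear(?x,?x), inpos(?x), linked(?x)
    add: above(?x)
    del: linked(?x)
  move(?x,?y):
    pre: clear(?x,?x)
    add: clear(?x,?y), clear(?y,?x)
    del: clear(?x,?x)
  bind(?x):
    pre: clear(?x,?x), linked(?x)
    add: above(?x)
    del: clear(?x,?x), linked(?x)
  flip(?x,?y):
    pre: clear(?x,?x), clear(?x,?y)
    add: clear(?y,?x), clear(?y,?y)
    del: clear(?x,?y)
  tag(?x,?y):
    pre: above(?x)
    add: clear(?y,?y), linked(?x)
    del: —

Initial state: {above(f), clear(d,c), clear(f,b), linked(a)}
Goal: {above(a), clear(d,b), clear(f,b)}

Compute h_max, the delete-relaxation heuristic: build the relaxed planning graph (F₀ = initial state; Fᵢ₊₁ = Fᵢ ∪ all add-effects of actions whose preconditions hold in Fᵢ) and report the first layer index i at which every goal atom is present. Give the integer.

2

F0 = init (4 atoms)
F1 = F0 ∪ {clear(a,a), clear(b,b), clear(c,c), clear(d,d), clear(f,f), linked(f)}  (10 atoms)
F2 = F1 ∪ {above(a), clear(a,b), clear(a,c), clear(a,d), clear(a,f), clear(b,a), clear(b,c), clear(b,d), clear(b,f), clear(c,a), clear(c,b), clear(c,d), clear(c,f), clear(d,a), clear(d,b), clear(d,f), clear(f,a), clear(f,c), clear(f,d)}  (29 atoms)
goal ⊆ F2  ⇒  h_max = 2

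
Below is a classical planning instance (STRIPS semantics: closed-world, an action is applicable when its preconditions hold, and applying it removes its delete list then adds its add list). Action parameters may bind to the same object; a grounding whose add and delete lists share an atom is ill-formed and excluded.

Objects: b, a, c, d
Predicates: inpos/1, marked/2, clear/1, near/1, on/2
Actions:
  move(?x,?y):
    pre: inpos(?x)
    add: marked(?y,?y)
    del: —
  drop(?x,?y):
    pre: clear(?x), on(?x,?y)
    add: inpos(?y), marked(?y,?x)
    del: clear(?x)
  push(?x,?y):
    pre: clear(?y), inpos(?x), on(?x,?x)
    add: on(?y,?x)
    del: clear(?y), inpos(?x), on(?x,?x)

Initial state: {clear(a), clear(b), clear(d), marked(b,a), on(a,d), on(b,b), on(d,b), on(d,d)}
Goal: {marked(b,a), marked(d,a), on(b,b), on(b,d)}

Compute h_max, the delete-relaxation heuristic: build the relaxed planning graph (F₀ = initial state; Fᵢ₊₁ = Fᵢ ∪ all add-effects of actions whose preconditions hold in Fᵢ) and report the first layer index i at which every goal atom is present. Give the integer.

2

F0 = init (8 atoms)
F1 = F0 ∪ {inpos(b), inpos(d), marked(b,b), marked(b,d), marked(d,a), marked(d,d)}  (14 atoms)
F2 = F1 ∪ {marked(a,a), marked(c,c), on(a,b), on(b,d)}  (18 atoms)
goal ⊆ F2  ⇒  h_max = 2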